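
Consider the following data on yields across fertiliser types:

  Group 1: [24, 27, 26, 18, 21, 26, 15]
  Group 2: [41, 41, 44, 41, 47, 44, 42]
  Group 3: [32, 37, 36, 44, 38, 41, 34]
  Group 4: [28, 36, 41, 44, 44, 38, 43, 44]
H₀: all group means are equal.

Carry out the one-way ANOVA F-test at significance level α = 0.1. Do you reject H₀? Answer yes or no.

Group means [22.43, 42.86, 37.43, 39.75], grand mean 35.759
SSB = Σnᵢ(x̄ᵢ−x̄)² = 1743.525; SSW = ΣΣ(x−x̄ᵢ)² = 477.786
MSB = 1743.525/3 = 581.1749; MSW = 477.786/25 = 19.1114
F = MSB/MSW = 30.4098
df = (3, 25)
p-value (upper-tail) = 0.00000
At α=0.1: p < α → reject H₀

reject H₀: yes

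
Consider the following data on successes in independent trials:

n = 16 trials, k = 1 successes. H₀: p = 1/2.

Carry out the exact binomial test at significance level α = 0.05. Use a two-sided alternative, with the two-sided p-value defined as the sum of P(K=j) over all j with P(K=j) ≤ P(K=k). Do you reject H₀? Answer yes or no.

reject H₀: yes

Exact binomial: n=16, k=1, p₀=1/2=0.5000
P(X=j) = C(n,j)·p₀^j·(1−p₀)^(n−j); p = Σ P(X=j) over j with P(X=j) ≤ P(X=1)
p-value (two-sided) = 0.00052
At α=0.05: p < α → reject H₀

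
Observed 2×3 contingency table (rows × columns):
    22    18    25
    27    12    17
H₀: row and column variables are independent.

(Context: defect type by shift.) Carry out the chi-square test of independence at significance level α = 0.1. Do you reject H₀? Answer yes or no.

Row totals [65, 56], col totals [49, 30, 42], n=121
χ² = (22−26.32)²/26.32 + (18−16.12)²/16.12 + (25−22.56)²/22.56 + (27−22.68)²/22.68 + (12−13.88)²/13.88 + (17−19.44)²/19.44 = 2.5789
df = 2
p-value (upper-tail) = 0.27543
At α=0.1: p ≥ α → fail to reject H₀

reject H₀: no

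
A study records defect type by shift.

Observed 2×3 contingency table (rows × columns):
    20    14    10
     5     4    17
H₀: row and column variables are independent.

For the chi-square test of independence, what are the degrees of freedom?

degrees of freedom = 2

df = (r−1)(c−1) = (2−1)·(3−1) = 2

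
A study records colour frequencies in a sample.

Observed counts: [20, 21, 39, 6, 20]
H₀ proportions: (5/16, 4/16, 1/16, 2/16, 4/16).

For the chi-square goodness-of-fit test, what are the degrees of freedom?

degrees of freedom = 4

df = k − 1 = 5 − 1 = 4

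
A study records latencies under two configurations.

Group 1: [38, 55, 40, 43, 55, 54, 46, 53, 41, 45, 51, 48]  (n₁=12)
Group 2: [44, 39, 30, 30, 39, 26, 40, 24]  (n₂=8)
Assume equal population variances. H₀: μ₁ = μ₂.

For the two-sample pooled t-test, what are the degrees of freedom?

df = n₁ + n₂ − 2 = 12 + 8 − 2 = 18

degrees of freedom = 18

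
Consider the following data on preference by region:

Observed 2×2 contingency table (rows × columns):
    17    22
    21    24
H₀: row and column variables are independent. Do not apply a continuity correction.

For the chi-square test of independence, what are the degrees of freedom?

degrees of freedom = 1

df = (r−1)(c−1) = (2−1)·(2−1) = 1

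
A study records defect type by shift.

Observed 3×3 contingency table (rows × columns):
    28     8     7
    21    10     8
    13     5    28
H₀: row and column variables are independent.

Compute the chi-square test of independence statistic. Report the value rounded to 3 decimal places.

Row totals [43, 39, 46], col totals [62, 23, 43], n=128
χ² = (28−20.83)²/20.83 + (8−7.73)²/7.73 + (7−14.45)²/14.45 + (21−18.89)²/18.89 + (10−7.01)²/7.01 + (8−13.10)²/13.10 + (13−22.28)²/22.28 + (5−8.27)²/8.27 + (28−15.45)²/15.45 = 25.1597
df = 4

test statistic = 25.160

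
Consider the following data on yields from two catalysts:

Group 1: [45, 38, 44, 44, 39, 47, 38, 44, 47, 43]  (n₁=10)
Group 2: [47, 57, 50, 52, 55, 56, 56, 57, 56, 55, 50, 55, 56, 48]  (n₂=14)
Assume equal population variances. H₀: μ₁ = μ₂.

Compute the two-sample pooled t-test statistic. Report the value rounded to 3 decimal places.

x̄₁=42.900, s₁=3.414, n₁=10
x̄₂=53.571, s₂=3.458, n₂=14
s_p² = [9·3.414² + 13·3.458²]/22 = 11.8331
SE = √(s_p²·(1/10+1/14)) = 1.4243
t = (42.900−53.571)/1.4243 = -7.4926
df = 22

test statistic = -7.493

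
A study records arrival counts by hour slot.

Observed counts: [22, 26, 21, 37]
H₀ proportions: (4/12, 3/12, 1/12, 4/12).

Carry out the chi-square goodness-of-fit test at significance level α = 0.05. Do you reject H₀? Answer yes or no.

n = 106; E_i = n·p_i = [35.33, 26.50, 8.83, 35.33]
χ² = (22−35.33)²/35.33 + (26−26.50)²/26.50 + (21−8.83)²/8.83 + (37−35.33)²/35.33 = 21.8774
df = 3
p-value (upper-tail) = 0.00007
At α=0.05: p < α → reject H₀

reject H₀: yes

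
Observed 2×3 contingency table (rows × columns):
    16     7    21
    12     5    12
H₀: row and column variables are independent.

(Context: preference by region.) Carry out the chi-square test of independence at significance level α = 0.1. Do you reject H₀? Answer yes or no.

reject H₀: no

Row totals [44, 29], col totals [28, 12, 33], n=73
χ² = (16−16.88)²/16.88 + (7−7.23)²/7.23 + (21−19.89)²/19.89 + (12−11.12)²/11.12 + (5−4.77)²/4.77 + (12−13.11)²/13.11 = 0.2893
df = 2
p-value (upper-tail) = 0.86531
At α=0.1: p ≥ α → fail to reject H₀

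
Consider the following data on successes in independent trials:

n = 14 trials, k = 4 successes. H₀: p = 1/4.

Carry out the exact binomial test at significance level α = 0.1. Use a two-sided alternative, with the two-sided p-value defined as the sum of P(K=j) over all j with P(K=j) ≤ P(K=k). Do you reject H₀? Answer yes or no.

Exact binomial: n=14, k=4, p₀=1/4=0.2500
P(X=j) = C(n,j)·p₀^j·(1−p₀)^(n−j); p = Σ P(X=j) over j with P(X=j) ≤ P(X=4)
p-value (two-sided) = 0.75979
At α=0.1: p ≥ α → fail to reject H₀

reject H₀: no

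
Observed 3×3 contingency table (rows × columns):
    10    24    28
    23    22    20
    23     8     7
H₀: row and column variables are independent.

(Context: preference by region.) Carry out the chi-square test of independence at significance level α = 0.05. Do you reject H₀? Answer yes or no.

reject H₀: yes

Row totals [62, 65, 38], col totals [56, 54, 55], n=165
χ² = (10−21.04)²/21.04 + (24−20.29)²/20.29 + (28−20.67)²/20.67 + (23−22.06)²/22.06 + (22−21.27)²/21.27 + (20−21.67)²/21.67 + (23−12.90)²/12.90 + (8−12.44)²/12.44 + (7−12.67)²/12.67 = 21.3000
df = 4
p-value (upper-tail) = 0.00028
At α=0.05: p < α → reject H₀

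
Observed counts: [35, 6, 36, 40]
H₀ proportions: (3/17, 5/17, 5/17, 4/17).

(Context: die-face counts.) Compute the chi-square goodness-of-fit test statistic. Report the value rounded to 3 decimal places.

test statistic = 39.158

n = 117; E_i = n·p_i = [20.65, 34.41, 34.41, 27.53]
χ² = (35−20.65)²/20.65 + (6−34.41)²/34.41 + (36−34.41)²/34.41 + (40−27.53)²/27.53 = 39.1578
df = 3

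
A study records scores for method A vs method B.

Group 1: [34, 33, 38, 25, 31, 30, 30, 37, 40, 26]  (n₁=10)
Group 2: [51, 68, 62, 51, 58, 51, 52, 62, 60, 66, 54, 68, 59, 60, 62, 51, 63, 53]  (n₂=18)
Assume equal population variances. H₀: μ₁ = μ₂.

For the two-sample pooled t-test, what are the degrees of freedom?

degrees of freedom = 26

df = n₁ + n₂ − 2 = 10 + 18 − 2 = 26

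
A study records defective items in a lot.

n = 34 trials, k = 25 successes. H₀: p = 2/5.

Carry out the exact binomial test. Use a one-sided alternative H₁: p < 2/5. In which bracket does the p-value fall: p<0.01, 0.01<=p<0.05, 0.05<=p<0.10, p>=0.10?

p-value bracket: p>=0.10

Exact binomial: n=34, k=25, p₀=2/5=0.4000
P(X≤25) from Σ C(n,i)·p₀^i·(1−p₀)^(n−i)
p-value (one-sided, H₁ less) = 0.99998
→ bracket: p>=0.10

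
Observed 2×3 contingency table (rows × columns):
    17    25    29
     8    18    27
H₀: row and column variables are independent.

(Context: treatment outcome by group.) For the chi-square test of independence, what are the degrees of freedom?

df = (r−1)(c−1) = (2−1)·(3−1) = 2

degrees of freedom = 2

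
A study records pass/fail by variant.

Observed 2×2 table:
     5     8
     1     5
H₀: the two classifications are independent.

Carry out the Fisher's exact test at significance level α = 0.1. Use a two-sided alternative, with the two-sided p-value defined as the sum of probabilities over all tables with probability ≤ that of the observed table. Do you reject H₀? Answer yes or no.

reject H₀: no

Margins: r₁=13, r₂=6, c₁=6, c₂=13, n=19
p_obs = C(13,5)·C(6,1)/C(19,6); sum pmf over tables with pmf ≤ p_obs
p-value (two-sided) = 0.60471
At α=0.1: p ≥ α → fail to reject H₀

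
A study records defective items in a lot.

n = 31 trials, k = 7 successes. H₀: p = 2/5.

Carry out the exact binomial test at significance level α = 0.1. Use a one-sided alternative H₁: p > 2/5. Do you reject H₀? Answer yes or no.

Exact binomial: n=31, k=7, p₀=2/5=0.4000
P(X≥7) from Σ C(n,i)·p₀^i·(1−p₀)^(n−i)
p-value (one-sided, H₁ greater) = 0.98743
At α=0.1: p ≥ α → fail to reject H₀

reject H₀: no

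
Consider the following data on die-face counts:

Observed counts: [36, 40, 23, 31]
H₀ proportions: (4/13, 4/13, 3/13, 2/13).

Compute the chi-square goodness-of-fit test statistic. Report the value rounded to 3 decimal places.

n = 130; E_i = n·p_i = [40.00, 40.00, 30.00, 20.00]
χ² = (36−40.00)²/40.00 + (40−40.00)²/40.00 + (23−30.00)²/30.00 + (31−20.00)²/20.00 = 8.0833
df = 3

test statistic = 8.083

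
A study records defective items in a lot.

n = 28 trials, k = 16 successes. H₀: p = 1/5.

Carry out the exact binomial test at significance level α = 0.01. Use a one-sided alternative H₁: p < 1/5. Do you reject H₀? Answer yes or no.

Exact binomial: n=28, k=16, p₀=1/5=0.2000
P(X≤16) from Σ C(n,i)·p₀^i·(1−p₀)^(n−i)
p-value (one-sided, H₁ less) = 1.00000
At α=0.01: p ≥ α → fail to reject H₀

reject H₀: no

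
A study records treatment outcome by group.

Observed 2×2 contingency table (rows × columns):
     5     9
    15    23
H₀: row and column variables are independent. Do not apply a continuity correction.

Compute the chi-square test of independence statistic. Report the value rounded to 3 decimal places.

Row totals [14, 38], col totals [20, 32], n=52
χ² = (5−5.38)²/5.38 + (9−8.62)²/8.62 + (15−14.62)²/14.62 + (23−23.38)²/23.38 = 0.0611
df = 1

test statistic = 0.061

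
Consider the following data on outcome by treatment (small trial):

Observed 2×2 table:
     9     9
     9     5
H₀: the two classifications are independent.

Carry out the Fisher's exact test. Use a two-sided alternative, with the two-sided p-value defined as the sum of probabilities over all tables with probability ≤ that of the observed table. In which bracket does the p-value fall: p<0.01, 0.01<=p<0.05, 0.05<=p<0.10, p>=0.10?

Margins: r₁=18, r₂=14, c₁=18, c₂=14, n=32
p_obs = C(18,9)·C(14,9)/C(32,18); sum pmf over tables with pmf ≤ p_obs
p-value (two-sided) = 0.48959
→ bracket: p>=0.10

p-value bracket: p>=0.10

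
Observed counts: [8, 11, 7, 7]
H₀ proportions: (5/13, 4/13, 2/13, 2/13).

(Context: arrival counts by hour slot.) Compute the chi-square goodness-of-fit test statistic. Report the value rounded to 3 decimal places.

test statistic = 3.262

n = 33; E_i = n·p_i = [12.69, 10.15, 5.08, 5.08]
χ² = (8−12.69)²/12.69 + (11−10.15)²/10.15 + (7−5.08)²/5.08 + (7−5.08)²/5.08 = 3.2621
df = 3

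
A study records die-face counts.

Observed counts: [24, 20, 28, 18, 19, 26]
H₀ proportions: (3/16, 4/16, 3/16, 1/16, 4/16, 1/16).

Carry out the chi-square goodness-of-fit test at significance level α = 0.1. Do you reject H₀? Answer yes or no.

n = 135; E_i = n·p_i = [25.31, 33.75, 25.31, 8.44, 33.75, 8.44]
χ² = (24−25.31)²/25.31 + (20−33.75)²/33.75 + (28−25.31)²/25.31 + (18−8.44)²/8.44 + (19−33.75)²/33.75 + (26−8.44)²/8.44 = 59.7951
df = 5
p-value (upper-tail) = 0.00000
At α=0.1: p < α → reject H₀

reject H₀: yes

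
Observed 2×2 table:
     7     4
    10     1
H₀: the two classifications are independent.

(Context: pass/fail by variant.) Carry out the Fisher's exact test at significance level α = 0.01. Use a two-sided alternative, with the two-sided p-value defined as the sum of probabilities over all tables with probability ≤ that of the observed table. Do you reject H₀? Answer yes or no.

reject H₀: no

Margins: r₁=11, r₂=11, c₁=17, c₂=5, n=22
p_obs = C(11,7)·C(11,10)/C(22,17); sum pmf over tables with pmf ≤ p_obs
p-value (two-sided) = 0.31078
At α=0.01: p ≥ α → fail to reject H₀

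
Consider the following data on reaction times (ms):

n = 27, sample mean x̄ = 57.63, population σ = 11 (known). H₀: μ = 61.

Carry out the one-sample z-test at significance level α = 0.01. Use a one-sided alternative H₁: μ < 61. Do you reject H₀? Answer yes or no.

SE = σ/√n = 11/√27 = 2.1170
z = (x̄−μ₀)/SE = (57.63−61)/2.1170 = -1.5919
p-value (one-sided, H₁ less) = 0.05570
At α=0.01: p ≥ α → fail to reject H₀

reject H₀: no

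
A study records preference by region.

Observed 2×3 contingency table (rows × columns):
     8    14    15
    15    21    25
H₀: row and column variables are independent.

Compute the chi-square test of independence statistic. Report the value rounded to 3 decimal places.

Row totals [37, 61], col totals [23, 35, 40], n=98
χ² = (8−8.68)²/8.68 + (14−13.21)²/13.21 + (15−15.10)²/15.10 + (15−14.32)²/14.32 + (21−21.79)²/21.79 + (25−24.90)²/24.90 = 0.1626
df = 2

test statistic = 0.163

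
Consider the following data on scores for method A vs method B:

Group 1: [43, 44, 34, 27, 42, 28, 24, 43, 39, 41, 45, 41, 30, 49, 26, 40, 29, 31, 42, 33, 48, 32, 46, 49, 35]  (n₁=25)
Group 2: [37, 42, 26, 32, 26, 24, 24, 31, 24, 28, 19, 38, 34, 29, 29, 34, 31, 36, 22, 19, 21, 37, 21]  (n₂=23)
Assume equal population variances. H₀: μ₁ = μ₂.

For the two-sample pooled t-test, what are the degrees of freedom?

degrees of freedom = 46

df = n₁ + n₂ − 2 = 25 + 23 − 2 = 46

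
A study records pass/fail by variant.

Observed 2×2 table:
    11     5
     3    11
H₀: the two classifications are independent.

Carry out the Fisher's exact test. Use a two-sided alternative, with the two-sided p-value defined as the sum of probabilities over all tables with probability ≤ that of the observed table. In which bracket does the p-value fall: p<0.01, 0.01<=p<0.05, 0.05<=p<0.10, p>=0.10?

p-value bracket: 0.01<=p<0.05

Margins: r₁=16, r₂=14, c₁=14, c₂=16, n=30
p_obs = C(16,11)·C(14,3)/C(30,14); sum pmf over tables with pmf ≤ p_obs
p-value (two-sided) = 0.01361
→ bracket: 0.01<=p<0.05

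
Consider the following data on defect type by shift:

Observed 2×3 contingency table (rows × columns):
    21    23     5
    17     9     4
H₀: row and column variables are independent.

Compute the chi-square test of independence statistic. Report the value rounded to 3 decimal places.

Row totals [49, 30], col totals [38, 32, 9], n=79
χ² = (21−23.57)²/23.57 + (23−19.85)²/19.85 + (5−5.58)²/5.58 + (17−14.43)²/14.43 + (9−12.15)²/12.15 + (4−3.42)²/3.42 = 2.2157
df = 2

test statistic = 2.216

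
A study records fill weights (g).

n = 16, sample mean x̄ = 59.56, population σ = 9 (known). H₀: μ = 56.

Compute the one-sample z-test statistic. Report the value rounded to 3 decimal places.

test statistic = 1.582

SE = σ/√n = 9/√16 = 2.2500
z = (x̄−μ₀)/SE = (59.56−56)/2.2500 = 1.5822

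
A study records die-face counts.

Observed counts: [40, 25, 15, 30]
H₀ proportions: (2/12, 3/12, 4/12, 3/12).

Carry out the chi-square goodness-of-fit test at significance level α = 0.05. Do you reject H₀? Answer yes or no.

reject H₀: yes

n = 110; E_i = n·p_i = [18.33, 27.50, 36.67, 27.50]
χ² = (40−18.33)²/18.33 + (25−27.50)²/27.50 + (15−36.67)²/36.67 + (30−27.50)²/27.50 = 38.8636
df = 3
p-value (upper-tail) = 0.00000
At α=0.05: p < α → reject H₀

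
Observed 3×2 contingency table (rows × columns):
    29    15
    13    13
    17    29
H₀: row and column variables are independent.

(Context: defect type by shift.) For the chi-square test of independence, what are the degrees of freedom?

df = (r−1)(c−1) = (3−1)·(2−1) = 2

degrees of freedom = 2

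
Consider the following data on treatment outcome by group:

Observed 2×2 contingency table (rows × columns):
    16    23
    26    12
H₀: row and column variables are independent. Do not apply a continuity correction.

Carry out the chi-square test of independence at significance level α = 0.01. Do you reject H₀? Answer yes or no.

Row totals [39, 38], col totals [42, 35], n=77
χ² = (16−21.27)²/21.27 + (23−17.73)²/17.73 + (26−20.73)²/20.73 + (12−17.27)²/17.27 = 5.8261
df = 1
p-value (upper-tail) = 0.01579
At α=0.01: p ≥ α → fail to reject H₀

reject H₀: no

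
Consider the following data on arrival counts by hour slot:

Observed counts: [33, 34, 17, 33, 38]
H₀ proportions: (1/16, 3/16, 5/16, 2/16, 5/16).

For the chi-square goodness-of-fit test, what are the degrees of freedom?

df = k − 1 = 5 − 1 = 4

degrees of freedom = 4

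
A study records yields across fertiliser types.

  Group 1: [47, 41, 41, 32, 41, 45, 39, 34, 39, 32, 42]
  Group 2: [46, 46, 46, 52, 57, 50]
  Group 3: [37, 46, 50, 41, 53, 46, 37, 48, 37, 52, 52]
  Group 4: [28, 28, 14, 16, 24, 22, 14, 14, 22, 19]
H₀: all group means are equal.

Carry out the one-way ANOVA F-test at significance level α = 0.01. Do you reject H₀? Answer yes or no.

reject H₀: yes

Group means [39.36, 49.50, 45.36, 20.10], grand mean 37.632
SSB = Σnᵢ(x̄ᵢ−x̄)² = 4609.351; SSW = ΣΣ(x−x̄ᵢ)² = 1023.491
MSB = 4609.351/3 = 1536.4504; MSW = 1023.491/34 = 30.1027
F = MSB/MSW = 51.0403
df = (3, 34)
p-value (upper-tail) = 0.00000
At α=0.01: p < α → reject H₀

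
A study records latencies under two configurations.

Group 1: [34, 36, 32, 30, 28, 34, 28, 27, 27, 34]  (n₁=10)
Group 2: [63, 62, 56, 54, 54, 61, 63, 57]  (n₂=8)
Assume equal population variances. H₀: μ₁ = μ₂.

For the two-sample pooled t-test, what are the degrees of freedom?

df = n₁ + n₂ − 2 = 10 + 8 − 2 = 16

degrees of freedom = 16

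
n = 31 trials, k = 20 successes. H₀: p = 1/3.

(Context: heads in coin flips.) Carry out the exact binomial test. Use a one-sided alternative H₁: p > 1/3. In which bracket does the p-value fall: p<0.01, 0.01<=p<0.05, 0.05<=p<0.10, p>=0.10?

Exact binomial: n=31, k=20, p₀=1/3=0.3333
P(X≥20) from Σ C(n,i)·p₀^i·(1−p₀)^(n−i)
p-value (one-sided, H₁ greater) = 0.00037
→ bracket: p<0.01

p-value bracket: p<0.01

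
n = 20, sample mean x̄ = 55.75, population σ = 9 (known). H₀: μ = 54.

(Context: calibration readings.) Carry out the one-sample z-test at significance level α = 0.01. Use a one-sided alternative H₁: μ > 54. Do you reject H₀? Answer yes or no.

SE = σ/√n = 9/√20 = 2.0125
z = (x̄−μ₀)/SE = (55.75−54)/2.0125 = 0.8696
p-value (one-sided, H₁ greater) = 0.19226
At α=0.01: p ≥ α → fail to reject H₀

reject H₀: no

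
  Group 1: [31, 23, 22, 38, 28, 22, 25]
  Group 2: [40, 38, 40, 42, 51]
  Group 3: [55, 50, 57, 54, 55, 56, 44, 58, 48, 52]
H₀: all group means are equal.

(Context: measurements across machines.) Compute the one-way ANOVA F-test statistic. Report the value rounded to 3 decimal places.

test statistic = 53.805

Group means [27.00, 42.20, 52.90], grand mean 42.227
SSB = Σnᵢ(x̄ᵢ−x̄)² = 2762.164; SSW = ΣΣ(x−x̄ᵢ)² = 487.700
MSB = 2762.164/2 = 1381.0818; MSW = 487.700/19 = 25.6684
F = MSB/MSW = 53.8047
df = (2, 19)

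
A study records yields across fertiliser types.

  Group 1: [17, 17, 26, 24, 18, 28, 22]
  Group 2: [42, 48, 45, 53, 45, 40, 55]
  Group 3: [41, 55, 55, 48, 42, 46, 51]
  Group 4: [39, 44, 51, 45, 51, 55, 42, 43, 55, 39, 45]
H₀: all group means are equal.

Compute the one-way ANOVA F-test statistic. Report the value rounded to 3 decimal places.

Group means [21.71, 46.86, 48.29, 46.27], grand mean 41.469
SSB = Σnᵢ(x̄ᵢ−x̄)² = 3514.073; SSW = ΣΣ(x−x̄ᵢ)² = 839.896
MSB = 3514.073/3 = 1171.3575; MSW = 839.896/28 = 29.9963
F = MSB/MSW = 39.0501
df = (3, 28)

test statistic = 39.050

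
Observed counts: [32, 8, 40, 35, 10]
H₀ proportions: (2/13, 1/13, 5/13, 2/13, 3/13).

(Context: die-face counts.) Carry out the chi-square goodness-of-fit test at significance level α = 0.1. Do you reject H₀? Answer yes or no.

reject H₀: yes

n = 125; E_i = n·p_i = [19.23, 9.62, 48.08, 19.23, 28.85]
χ² = (32−19.23)²/19.23 + (8−9.62)²/9.62 + (40−48.08)²/48.08 + (35−19.23)²/19.23 + (10−28.85)²/28.85 = 35.3507
df = 4
p-value (upper-tail) = 0.00000
At α=0.1: p < α → reject H₀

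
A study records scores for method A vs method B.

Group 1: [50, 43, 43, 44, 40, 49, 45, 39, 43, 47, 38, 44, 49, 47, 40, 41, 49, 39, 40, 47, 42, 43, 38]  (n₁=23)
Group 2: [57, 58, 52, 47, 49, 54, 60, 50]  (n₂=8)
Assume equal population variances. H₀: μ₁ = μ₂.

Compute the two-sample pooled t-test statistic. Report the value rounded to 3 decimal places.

test statistic = -5.979

x̄₁=43.478, s₁=3.812, n₁=23
x̄₂=53.375, s₂=4.658, n₂=8
s_p² = [22·3.812² + 7·4.658²]/29 = 16.2626
SE = √(s_p²·(1/23+1/8)) = 1.6553
t = (43.478−53.375)/1.6553 = -5.9790
df = 29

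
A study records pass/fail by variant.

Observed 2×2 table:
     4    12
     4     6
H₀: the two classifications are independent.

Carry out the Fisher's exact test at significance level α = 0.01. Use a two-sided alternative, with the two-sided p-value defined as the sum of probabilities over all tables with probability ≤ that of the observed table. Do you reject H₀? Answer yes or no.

Margins: r₁=16, r₂=10, c₁=8, c₂=18, n=26
p_obs = C(16,4)·C(10,4)/C(26,8); sum pmf over tables with pmf ≤ p_obs
p-value (two-sided) = 0.66449
At α=0.01: p ≥ α → fail to reject H₀

reject H₀: no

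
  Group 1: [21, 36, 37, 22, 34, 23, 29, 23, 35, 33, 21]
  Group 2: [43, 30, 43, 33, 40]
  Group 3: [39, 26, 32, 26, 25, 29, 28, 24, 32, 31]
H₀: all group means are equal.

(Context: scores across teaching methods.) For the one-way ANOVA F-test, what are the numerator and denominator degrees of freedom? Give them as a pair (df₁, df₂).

degrees of freedom = [2, 23]

k = 3 groups, N = 26 total
df = (k−1, N−k) = (3−1, 26−3) = (2, 23)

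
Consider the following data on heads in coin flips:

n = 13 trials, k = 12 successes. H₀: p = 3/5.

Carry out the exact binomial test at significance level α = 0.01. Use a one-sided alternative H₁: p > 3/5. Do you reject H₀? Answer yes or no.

Exact binomial: n=13, k=12, p₀=3/5=0.6000
P(X≥12) from Σ C(n,i)·p₀^i·(1−p₀)^(n−i)
p-value (one-sided, H₁ greater) = 0.01263
At α=0.01: p ≥ α → fail to reject H₀

reject H₀: no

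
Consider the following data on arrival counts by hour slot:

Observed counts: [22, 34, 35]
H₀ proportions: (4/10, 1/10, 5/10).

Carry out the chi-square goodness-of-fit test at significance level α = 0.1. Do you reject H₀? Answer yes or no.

n = 91; E_i = n·p_i = [36.40, 9.10, 45.50]
χ² = (22−36.40)²/36.40 + (34−9.10)²/9.10 + (35−45.50)²/45.50 = 76.2527
df = 2
p-value (upper-tail) = 0.00000
At α=0.1: p < α → reject H₀

reject H₀: yes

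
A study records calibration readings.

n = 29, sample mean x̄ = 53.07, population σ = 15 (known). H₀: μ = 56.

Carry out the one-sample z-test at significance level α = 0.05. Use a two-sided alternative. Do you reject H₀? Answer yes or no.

reject H₀: no

SE = σ/√n = 15/√29 = 2.7854
z = (x̄−μ₀)/SE = (53.07−56)/2.7854 = -1.0519
p-value (two-sided) = 0.29284
At α=0.05: p ≥ α → fail to reject H₀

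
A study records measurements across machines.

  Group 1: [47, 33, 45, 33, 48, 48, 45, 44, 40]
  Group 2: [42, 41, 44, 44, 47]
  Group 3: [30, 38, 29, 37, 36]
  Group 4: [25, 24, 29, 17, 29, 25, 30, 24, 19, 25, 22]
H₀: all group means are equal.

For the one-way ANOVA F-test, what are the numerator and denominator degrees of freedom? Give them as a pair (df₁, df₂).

degrees of freedom = [3, 26]

k = 4 groups, N = 30 total
df = (k−1, N−k) = (4−1, 30−4) = (3, 26)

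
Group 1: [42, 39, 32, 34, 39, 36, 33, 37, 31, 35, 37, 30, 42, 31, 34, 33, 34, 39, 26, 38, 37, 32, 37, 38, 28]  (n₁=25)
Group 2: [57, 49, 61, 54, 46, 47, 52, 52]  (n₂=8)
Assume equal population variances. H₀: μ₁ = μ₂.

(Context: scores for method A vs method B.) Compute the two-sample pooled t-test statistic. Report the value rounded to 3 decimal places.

x̄₁=34.960, s₁=4.067, n₁=25
x̄₂=52.250, s₂=5.064, n₂=8
s_p² = [24·4.067² + 7·5.064²]/31 = 18.5955
SE = √(s_p²·(1/25+1/8)) = 1.7516
t = (34.960−52.250)/1.7516 = -9.8707
df = 31

test statistic = -9.871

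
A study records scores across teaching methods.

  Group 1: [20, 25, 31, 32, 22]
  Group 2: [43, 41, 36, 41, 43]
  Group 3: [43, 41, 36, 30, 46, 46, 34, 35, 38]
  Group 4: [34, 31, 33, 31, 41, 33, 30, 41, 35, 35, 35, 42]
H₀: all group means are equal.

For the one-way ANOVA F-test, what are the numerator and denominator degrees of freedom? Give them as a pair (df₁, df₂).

k = 4 groups, N = 31 total
df = (k−1, N−k) = (4−1, 31−4) = (3, 27)

degrees of freedom = [3, 27]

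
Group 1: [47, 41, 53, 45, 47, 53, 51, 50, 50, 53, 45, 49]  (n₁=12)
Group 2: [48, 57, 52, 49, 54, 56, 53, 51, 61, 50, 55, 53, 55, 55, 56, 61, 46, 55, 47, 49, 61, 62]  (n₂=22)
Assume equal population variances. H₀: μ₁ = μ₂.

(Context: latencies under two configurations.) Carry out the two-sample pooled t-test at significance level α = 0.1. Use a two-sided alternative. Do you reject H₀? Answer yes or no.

reject H₀: yes

x̄₁=48.667, s₁=3.774, n₁=12
x̄₂=53.909, s₂=4.689, n₂=22
s_p² = [11·3.774² + 21·4.689²]/32 = 19.3277
SE = √(s_p²·(1/12+1/22)) = 1.5777
t = (48.667−53.909)/1.5777 = -3.3228
df = 32
p-value (two-sided) = 0.00224
At α=0.1: p < α → reject H₀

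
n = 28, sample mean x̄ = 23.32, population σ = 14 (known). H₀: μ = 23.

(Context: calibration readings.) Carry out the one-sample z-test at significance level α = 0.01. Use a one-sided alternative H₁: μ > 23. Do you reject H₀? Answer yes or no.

SE = σ/√n = 14/√28 = 2.6458
z = (x̄−μ₀)/SE = (23.32−23)/2.6458 = 0.1209
p-value (one-sided, H₁ greater) = 0.45187
At α=0.01: p ≥ α → fail to reject H₀

reject H₀: no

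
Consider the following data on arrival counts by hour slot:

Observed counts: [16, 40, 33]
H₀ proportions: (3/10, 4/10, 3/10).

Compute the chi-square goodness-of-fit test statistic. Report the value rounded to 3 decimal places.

test statistic = 6.318

n = 89; E_i = n·p_i = [26.70, 35.60, 26.70]
χ² = (16−26.70)²/26.70 + (40−35.60)²/35.60 + (33−26.70)²/26.70 = 6.3184
df = 2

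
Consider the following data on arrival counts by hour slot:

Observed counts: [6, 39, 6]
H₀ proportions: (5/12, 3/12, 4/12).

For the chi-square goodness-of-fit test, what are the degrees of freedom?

df = k − 1 = 3 − 1 = 2

degrees of freedom = 2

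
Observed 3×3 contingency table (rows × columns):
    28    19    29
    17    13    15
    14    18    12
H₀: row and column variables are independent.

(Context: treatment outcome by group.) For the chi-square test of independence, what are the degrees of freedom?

df = (r−1)(c−1) = (3−1)·(3−1) = 4

degrees of freedom = 4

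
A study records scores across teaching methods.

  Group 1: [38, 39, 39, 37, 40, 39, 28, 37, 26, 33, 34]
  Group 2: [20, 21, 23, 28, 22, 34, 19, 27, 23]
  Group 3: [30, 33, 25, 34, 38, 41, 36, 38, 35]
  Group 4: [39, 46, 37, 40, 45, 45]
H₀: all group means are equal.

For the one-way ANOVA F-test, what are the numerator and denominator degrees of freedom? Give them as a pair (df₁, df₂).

k = 4 groups, N = 35 total
df = (k−1, N−k) = (4−1, 35−4) = (3, 31)

degrees of freedom = [3, 31]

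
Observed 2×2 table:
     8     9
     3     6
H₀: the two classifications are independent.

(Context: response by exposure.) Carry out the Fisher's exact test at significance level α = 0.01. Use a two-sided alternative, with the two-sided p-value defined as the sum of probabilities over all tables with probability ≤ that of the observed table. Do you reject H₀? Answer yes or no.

reject H₀: no

Margins: r₁=17, r₂=9, c₁=11, c₂=15, n=26
p_obs = C(17,8)·C(9,3)/C(26,11); sum pmf over tables with pmf ≤ p_obs
p-value (two-sided) = 0.68284
At α=0.01: p ≥ α → fail to reject H₀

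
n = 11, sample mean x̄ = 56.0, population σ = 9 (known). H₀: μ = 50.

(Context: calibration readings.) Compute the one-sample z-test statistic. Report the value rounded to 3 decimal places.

test statistic = 2.211

SE = σ/√n = 9/√11 = 2.7136
z = (x̄−μ₀)/SE = (56.0−50)/2.7136 = 2.2111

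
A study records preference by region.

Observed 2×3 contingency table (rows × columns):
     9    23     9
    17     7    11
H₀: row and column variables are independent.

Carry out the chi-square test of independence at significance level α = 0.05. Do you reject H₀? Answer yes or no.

reject H₀: yes

Row totals [41, 35], col totals [26, 30, 20], n=76
χ² = (9−14.03)²/14.03 + (23−16.18)²/16.18 + (9−10.79)²/10.79 + (17−11.97)²/11.97 + (7−13.82)²/13.82 + (11−9.21)²/9.21 = 10.7884
df = 2
p-value (upper-tail) = 0.00454
At α=0.05: p < α → reject H₀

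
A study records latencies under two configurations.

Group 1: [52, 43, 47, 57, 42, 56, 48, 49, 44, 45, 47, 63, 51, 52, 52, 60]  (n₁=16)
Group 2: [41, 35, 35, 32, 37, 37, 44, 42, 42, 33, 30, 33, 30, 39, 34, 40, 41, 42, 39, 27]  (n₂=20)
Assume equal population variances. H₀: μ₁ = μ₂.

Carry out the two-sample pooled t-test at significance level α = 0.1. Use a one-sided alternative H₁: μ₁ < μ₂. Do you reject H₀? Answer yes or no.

reject H₀: no

x̄₁=50.500, s₁=6.110, n₁=16
x̄₂=36.650, s₂=4.826, n₂=20
s_p² = [15·6.110² + 19·4.826²]/34 = 29.4868
SE = √(s_p²·(1/16+1/20)) = 1.8213
t = (50.500−36.650)/1.8213 = 7.6043
df = 34
p-value (one-sided, H₁ less) = 1.00000
At α=0.1: p ≥ α → fail to reject H₀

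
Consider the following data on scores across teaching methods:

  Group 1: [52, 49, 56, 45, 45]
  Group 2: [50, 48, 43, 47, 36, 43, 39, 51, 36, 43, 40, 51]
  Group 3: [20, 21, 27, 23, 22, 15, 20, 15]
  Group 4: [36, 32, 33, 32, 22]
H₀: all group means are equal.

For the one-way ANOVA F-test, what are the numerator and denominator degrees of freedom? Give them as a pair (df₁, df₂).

degrees of freedom = [3, 26]

k = 4 groups, N = 30 total
df = (k−1, N−k) = (4−1, 30−4) = (3, 26)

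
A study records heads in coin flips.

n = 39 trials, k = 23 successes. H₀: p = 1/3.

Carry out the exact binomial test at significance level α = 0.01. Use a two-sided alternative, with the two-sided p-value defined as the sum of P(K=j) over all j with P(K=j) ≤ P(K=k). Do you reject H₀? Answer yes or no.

Exact binomial: n=39, k=23, p₀=1/3=0.3333
P(X=j) = C(n,j)·p₀^j·(1−p₀)^(n−j); p = Σ P(X=j) over j with P(X=j) ≤ P(X=23)
p-value (two-sided) = 0.00108
At α=0.01: p < α → reject H₀

reject H₀: yes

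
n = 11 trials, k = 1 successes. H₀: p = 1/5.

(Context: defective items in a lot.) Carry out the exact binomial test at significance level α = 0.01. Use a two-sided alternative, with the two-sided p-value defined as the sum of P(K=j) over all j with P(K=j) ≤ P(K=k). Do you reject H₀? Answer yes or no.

Exact binomial: n=11, k=1, p₀=1/5=0.2000
P(X=j) = C(n,j)·p₀^j·(1−p₀)^(n−j); p = Σ P(X=j) over j with P(X=j) ≤ P(X=1)
p-value (two-sided) = 0.70472
At α=0.01: p ≥ α → fail to reject H₀

reject H₀: no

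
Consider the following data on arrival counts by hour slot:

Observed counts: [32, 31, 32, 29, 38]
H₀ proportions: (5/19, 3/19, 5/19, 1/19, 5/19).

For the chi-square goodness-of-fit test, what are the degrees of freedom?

degrees of freedom = 4

df = k − 1 = 5 − 1 = 4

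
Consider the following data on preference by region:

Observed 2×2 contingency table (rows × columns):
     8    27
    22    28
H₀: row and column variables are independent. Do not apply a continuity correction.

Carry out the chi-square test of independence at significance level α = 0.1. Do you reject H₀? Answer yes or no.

Row totals [35, 50], col totals [30, 55], n=85
χ² = (8−12.35)²/12.35 + (27−22.65)²/22.65 + (22−17.65)²/17.65 + (28−32.35)²/32.35 = 4.0300
df = 1
p-value (upper-tail) = 0.04470
At α=0.1: p < α → reject H₀

reject H₀: yes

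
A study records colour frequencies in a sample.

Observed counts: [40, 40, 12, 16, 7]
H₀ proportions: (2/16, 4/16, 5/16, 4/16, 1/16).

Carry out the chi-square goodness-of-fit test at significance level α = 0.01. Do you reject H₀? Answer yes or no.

n = 115; E_i = n·p_i = [14.38, 28.75, 35.94, 28.75, 7.19]
χ² = (40−14.38)²/14.38 + (40−28.75)²/28.75 + (12−35.94)²/35.94 + (16−28.75)²/28.75 + (7−7.19)²/7.19 = 71.6852
df = 4
p-value (upper-tail) = 0.00000
At α=0.01: p < α → reject H₀

reject H₀: yes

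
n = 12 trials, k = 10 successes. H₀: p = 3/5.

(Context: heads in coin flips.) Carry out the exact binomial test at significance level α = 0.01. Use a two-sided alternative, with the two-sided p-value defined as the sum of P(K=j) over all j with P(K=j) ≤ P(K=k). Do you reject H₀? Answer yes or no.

Exact binomial: n=12, k=10, p₀=3/5=0.6000
P(X=j) = C(n,j)·p₀^j·(1−p₀)^(n−j); p = Σ P(X=j) over j with P(X=j) ≤ P(X=10)
p-value (two-sided) = 0.14075
At α=0.01: p ≥ α → fail to reject H₀

reject H₀: no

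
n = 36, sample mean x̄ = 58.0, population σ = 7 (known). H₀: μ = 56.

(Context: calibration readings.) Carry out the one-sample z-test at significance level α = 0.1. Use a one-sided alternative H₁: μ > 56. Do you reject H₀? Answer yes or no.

reject H₀: yes

SE = σ/√n = 7/√36 = 1.1667
z = (x̄−μ₀)/SE = (58.0−56)/1.1667 = 1.7143
p-value (one-sided, H₁ greater) = 0.04324
At α=0.1: p < α → reject H₀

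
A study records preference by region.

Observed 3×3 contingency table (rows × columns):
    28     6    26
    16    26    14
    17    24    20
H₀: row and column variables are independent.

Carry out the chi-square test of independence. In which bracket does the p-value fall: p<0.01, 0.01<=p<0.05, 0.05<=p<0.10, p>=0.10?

p-value bracket: p<0.01

Row totals [60, 56, 61], col totals [61, 56, 60], n=177
χ² = (28−20.68)²/20.68 + (6−18.98)²/18.98 + (26−20.34)²/20.34 + (16−19.30)²/19.30 + (26−17.72)²/17.72 + (14−18.98)²/18.98 + (17−21.02)²/21.02 + (24−19.30)²/19.30 + (20−20.68)²/20.68 = 20.7286
df = 4
p-value (upper-tail) = 0.00036
→ bracket: p<0.01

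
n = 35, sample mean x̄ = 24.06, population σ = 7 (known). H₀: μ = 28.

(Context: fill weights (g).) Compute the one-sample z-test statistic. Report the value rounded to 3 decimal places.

SE = σ/√n = 7/√35 = 1.1832
z = (x̄−μ₀)/SE = (24.06−28)/1.1832 = -3.3299

test statistic = -3.330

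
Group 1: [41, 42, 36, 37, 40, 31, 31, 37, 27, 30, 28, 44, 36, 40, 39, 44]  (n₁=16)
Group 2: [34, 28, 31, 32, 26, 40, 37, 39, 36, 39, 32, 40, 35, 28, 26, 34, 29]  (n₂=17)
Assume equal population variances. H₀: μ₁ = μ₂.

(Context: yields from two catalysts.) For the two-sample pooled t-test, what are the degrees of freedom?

df = n₁ + n₂ − 2 = 16 + 17 − 2 = 31

degrees of freedom = 31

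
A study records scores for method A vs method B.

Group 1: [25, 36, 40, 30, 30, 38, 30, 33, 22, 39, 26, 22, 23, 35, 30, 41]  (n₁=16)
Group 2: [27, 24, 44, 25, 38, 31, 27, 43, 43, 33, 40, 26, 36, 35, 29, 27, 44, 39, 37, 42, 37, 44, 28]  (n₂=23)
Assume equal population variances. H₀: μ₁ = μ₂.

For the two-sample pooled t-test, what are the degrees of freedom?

df = n₁ + n₂ − 2 = 16 + 23 − 2 = 37

degrees of freedom = 37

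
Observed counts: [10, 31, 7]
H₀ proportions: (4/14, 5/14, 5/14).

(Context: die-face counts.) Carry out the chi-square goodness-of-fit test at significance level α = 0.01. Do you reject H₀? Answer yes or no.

n = 48; E_i = n·p_i = [13.71, 17.14, 17.14]
χ² = (10−13.71)²/13.71 + (31−17.14)²/17.14 + (7−17.14)²/17.14 = 18.2083
df = 2
p-value (upper-tail) = 0.00011
At α=0.01: p < α → reject H₀

reject H₀: yes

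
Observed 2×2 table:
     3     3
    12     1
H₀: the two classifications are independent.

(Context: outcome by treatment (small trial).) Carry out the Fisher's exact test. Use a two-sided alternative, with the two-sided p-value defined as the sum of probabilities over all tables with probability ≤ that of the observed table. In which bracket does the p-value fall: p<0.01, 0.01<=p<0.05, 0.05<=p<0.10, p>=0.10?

p-value bracket: 0.05<=p<0.10

Margins: r₁=6, r₂=13, c₁=15, c₂=4, n=19
p_obs = C(6,3)·C(13,12)/C(19,15); sum pmf over tables with pmf ≤ p_obs
p-value (two-sided) = 0.07095
→ bracket: 0.05<=p<0.10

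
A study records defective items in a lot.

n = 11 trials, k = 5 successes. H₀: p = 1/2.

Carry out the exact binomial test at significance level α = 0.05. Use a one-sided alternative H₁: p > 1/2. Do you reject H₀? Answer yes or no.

Exact binomial: n=11, k=5, p₀=1/2=0.5000
P(X≥5) from Σ C(n,i)·p₀^i·(1−p₀)^(n−i)
p-value (one-sided, H₁ greater) = 0.72559
At α=0.05: p ≥ α → fail to reject H₀

reject H₀: no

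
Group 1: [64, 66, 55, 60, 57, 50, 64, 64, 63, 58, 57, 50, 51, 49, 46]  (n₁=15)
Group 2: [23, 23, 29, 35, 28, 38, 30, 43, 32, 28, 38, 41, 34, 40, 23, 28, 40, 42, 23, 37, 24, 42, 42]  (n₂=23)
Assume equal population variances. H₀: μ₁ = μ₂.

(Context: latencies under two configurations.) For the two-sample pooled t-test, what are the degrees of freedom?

degrees of freedom = 36

df = n₁ + n₂ − 2 = 15 + 23 − 2 = 36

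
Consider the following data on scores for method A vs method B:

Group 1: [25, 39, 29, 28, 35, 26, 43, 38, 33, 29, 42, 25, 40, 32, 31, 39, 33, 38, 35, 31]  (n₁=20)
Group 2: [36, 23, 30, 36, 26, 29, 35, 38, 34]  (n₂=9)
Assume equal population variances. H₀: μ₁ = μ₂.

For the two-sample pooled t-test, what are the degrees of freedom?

df = n₁ + n₂ − 2 = 20 + 9 − 2 = 27

degrees of freedom = 27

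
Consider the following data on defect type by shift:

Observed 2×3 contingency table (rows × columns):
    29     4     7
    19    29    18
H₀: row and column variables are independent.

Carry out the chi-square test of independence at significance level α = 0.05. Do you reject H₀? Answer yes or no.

reject H₀: yes

Row totals [40, 66], col totals [48, 33, 25], n=106
χ² = (29−18.11)²/18.11 + (4−12.45)²/12.45 + (7−9.43)²/9.43 + (19−29.89)²/29.89 + (29−20.55)²/20.55 + (18−15.57)²/15.57 = 20.7327
df = 2
p-value (upper-tail) = 0.00003
At α=0.05: p < α → reject H₀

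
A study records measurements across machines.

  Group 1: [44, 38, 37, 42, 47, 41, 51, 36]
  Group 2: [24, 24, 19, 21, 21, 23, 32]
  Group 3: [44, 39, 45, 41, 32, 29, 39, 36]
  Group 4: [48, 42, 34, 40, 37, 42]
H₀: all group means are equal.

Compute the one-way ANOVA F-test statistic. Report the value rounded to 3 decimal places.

test statistic = 20.649

Group means [42.00, 23.43, 38.12, 40.50], grand mean 36.138
SSB = Σnᵢ(x̄ᵢ−x̄)² = 1551.359; SSW = ΣΣ(x−x̄ᵢ)² = 626.089
MSB = 1551.359/3 = 517.1197; MSW = 626.089/25 = 25.0436
F = MSB/MSW = 20.6488
df = (3, 25)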